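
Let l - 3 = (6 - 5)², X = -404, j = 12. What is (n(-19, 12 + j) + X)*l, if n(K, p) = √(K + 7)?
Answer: -1616 + 8*I*√3 ≈ -1616.0 + 13.856*I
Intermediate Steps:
n(K, p) = √(7 + K)
l = 4 (l = 3 + (6 - 5)² = 3 + 1² = 3 + 1 = 4)
(n(-19, 12 + j) + X)*l = (√(7 - 19) - 404)*4 = (√(-12) - 404)*4 = (2*I*√3 - 404)*4 = (-404 + 2*I*√3)*4 = -1616 + 8*I*√3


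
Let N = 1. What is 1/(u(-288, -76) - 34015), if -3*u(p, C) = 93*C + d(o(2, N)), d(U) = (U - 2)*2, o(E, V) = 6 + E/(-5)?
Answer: -5/158307 ≈ -3.1584e-5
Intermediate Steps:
o(E, V) = 6 - E/5 (o(E, V) = 6 + E*(-1/5) = 6 - E/5)
d(U) = -4 + 2*U (d(U) = (-2 + U)*2 = -4 + 2*U)
u(p, C) = -12/5 - 31*C (u(p, C) = -(93*C + (-4 + 2*(6 - 1/5*2)))/3 = -(93*C + (-4 + 2*(6 - 2/5)))/3 = -(93*C + (-4 + 2*(28/5)))/3 = -(93*C + (-4 + 56/5))/3 = -(93*C + 36/5)/3 = -(36/5 + 93*C)/3 = -12/5 - 31*C)
1/(u(-288, -76) - 34015) = 1/((-12/5 - 31*(-76)) - 34015) = 1/((-12/5 + 2356) - 34015) = 1/(11768/5 - 34015) = 1/(-158307/5) = -5/158307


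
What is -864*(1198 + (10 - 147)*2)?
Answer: -798336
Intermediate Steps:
-864*(1198 + (10 - 147)*2) = -864*(1198 - 137*2) = -864*(1198 - 274) = -864*924 = -798336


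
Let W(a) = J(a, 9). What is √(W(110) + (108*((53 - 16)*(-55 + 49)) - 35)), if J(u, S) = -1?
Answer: 6*I*√667 ≈ 154.96*I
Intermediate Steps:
W(a) = -1
√(W(110) + (108*((53 - 16)*(-55 + 49)) - 35)) = √(-1 + (108*((53 - 16)*(-55 + 49)) - 35)) = √(-1 + (108*(37*(-6)) - 35)) = √(-1 + (108*(-222) - 35)) = √(-1 + (-23976 - 35)) = √(-1 - 24011) = √(-24012) = 6*I*√667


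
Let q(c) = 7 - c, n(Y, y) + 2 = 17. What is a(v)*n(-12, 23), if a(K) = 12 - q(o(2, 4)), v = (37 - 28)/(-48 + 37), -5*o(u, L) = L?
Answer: 63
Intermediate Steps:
n(Y, y) = 15 (n(Y, y) = -2 + 17 = 15)
o(u, L) = -L/5
v = -9/11 (v = 9/(-11) = 9*(-1/11) = -9/11 ≈ -0.81818)
a(K) = 21/5 (a(K) = 12 - (7 - (-1)*4/5) = 12 - (7 - 1*(-⅘)) = 12 - (7 + ⅘) = 12 - 1*39/5 = 12 - 39/5 = 21/5)
a(v)*n(-12, 23) = (21/5)*15 = 63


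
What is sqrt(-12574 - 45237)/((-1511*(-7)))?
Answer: I*sqrt(57811)/10577 ≈ 0.022732*I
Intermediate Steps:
sqrt(-12574 - 45237)/((-1511*(-7))) = sqrt(-57811)/10577 = (I*sqrt(57811))*(1/10577) = I*sqrt(57811)/10577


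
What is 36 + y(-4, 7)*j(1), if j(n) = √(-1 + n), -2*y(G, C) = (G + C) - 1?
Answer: 36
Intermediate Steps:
y(G, C) = ½ - C/2 - G/2 (y(G, C) = -((G + C) - 1)/2 = -((C + G) - 1)/2 = -(-1 + C + G)/2 = ½ - C/2 - G/2)
36 + y(-4, 7)*j(1) = 36 + (½ - ½*7 - ½*(-4))*√(-1 + 1) = 36 + (½ - 7/2 + 2)*√0 = 36 - 1*0 = 36 + 0 = 36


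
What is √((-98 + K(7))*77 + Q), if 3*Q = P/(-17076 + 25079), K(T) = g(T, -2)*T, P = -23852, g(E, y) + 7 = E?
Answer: I*√4350329145894/24009 ≈ 86.873*I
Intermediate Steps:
g(E, y) = -7 + E
K(T) = T*(-7 + T) (K(T) = (-7 + T)*T = T*(-7 + T))
Q = -23852/24009 (Q = (-23852/(-17076 + 25079))/3 = (-23852/8003)/3 = (-23852*1/8003)/3 = (⅓)*(-23852/8003) = -23852/24009 ≈ -0.99346)
√((-98 + K(7))*77 + Q) = √((-98 + 7*(-7 + 7))*77 - 23852/24009) = √((-98 + 7*0)*77 - 23852/24009) = √((-98 + 0)*77 - 23852/24009) = √(-98*77 - 23852/24009) = √(-7546 - 23852/24009) = √(-181195766/24009) = I*√4350329145894/24009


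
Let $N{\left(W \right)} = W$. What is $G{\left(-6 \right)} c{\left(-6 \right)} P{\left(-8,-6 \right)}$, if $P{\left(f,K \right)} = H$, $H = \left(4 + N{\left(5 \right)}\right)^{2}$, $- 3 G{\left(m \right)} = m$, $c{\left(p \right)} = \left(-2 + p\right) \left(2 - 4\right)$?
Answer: $2592$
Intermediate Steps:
$c{\left(p \right)} = 4 - 2 p$ ($c{\left(p \right)} = \left(-2 + p\right) \left(-2\right) = 4 - 2 p$)
$G{\left(m \right)} = - \frac{m}{3}$
$H = 81$ ($H = \left(4 + 5\right)^{2} = 9^{2} = 81$)
$P{\left(f,K \right)} = 81$
$G{\left(-6 \right)} c{\left(-6 \right)} P{\left(-8,-6 \right)} = \left(- \frac{1}{3}\right) \left(-6\right) \left(4 - -12\right) 81 = 2 \left(4 + 12\right) 81 = 2 \cdot 16 \cdot 81 = 32 \cdot 81 = 2592$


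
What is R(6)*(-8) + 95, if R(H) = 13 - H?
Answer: 39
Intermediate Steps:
R(6)*(-8) + 95 = (13 - 1*6)*(-8) + 95 = (13 - 6)*(-8) + 95 = 7*(-8) + 95 = -56 + 95 = 39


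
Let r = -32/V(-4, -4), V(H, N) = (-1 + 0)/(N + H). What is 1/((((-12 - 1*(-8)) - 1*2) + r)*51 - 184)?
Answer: -1/13546 ≈ -7.3823e-5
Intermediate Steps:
V(H, N) = -1/(H + N)
r = -256 (r = -32/((-1/(-4 - 4))) = -32/((-1/(-8))) = -32/((-1*(-⅛))) = -32/⅛ = -32*8 = -256)
1/((((-12 - 1*(-8)) - 1*2) + r)*51 - 184) = 1/((((-12 - 1*(-8)) - 1*2) - 256)*51 - 184) = 1/((((-12 + 8) - 2) - 256)*51 - 184) = 1/(((-4 - 2) - 256)*51 - 184) = 1/((-6 - 256)*51 - 184) = 1/(-262*51 - 184) = 1/(-13362 - 184) = 1/(-13546) = -1/13546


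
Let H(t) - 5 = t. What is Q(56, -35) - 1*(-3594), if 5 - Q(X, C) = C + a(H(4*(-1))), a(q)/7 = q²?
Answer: 3627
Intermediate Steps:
H(t) = 5 + t
a(q) = 7*q²
Q(X, C) = -2 - C (Q(X, C) = 5 - (C + 7*(5 + 4*(-1))²) = 5 - (C + 7*(5 - 4)²) = 5 - (C + 7*1²) = 5 - (C + 7*1) = 5 - (C + 7) = 5 - (7 + C) = 5 + (-7 - C) = -2 - C)
Q(56, -35) - 1*(-3594) = (-2 - 1*(-35)) - 1*(-3594) = (-2 + 35) + 3594 = 33 + 3594 = 3627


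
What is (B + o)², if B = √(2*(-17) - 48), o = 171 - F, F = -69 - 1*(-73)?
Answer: (167 + I*√82)² ≈ 27807.0 + 3024.5*I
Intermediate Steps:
F = 4 (F = -69 + 73 = 4)
o = 167 (o = 171 - 1*4 = 171 - 4 = 167)
B = I*√82 (B = √(-34 - 48) = √(-82) = I*√82 ≈ 9.0554*I)
(B + o)² = (I*√82 + 167)² = (167 + I*√82)²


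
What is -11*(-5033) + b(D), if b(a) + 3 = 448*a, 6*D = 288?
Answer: 76864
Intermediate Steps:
D = 48 (D = (1/6)*288 = 48)
b(a) = -3 + 448*a
-11*(-5033) + b(D) = -11*(-5033) + (-3 + 448*48) = 55363 + (-3 + 21504) = 55363 + 21501 = 76864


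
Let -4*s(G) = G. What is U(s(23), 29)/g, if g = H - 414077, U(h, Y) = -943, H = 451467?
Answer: -943/37390 ≈ -0.025221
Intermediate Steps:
s(G) = -G/4
g = 37390 (g = 451467 - 414077 = 37390)
U(s(23), 29)/g = -943/37390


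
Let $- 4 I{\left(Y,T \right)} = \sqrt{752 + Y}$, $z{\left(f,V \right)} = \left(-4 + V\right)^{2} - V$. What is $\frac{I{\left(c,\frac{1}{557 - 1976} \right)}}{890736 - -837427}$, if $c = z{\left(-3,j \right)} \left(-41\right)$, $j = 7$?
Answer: $- \frac{\sqrt{670}}{6912652} \approx -3.7445 \cdot 10^{-6}$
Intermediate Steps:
$c = -82$ ($c = \left(\left(-4 + 7\right)^{2} - 7\right) \left(-41\right) = \left(3^{2} - 7\right) \left(-41\right) = \left(9 - 7\right) \left(-41\right) = 2 \left(-41\right) = -82$)
$I{\left(Y,T \right)} = - \frac{\sqrt{752 + Y}}{4}$
$\frac{I{\left(c,\frac{1}{557 - 1976} \right)}}{890736 - -837427} = \frac{\left(- \frac{1}{4}\right) \sqrt{752 - 82}}{890736 - -837427} = \frac{\left(- \frac{1}{4}\right) \sqrt{670}}{890736 + 837427} = \frac{\left(- \frac{1}{4}\right) \sqrt{670}}{1728163} = - \frac{\sqrt{670}}{4} \cdot \frac{1}{1728163} = - \frac{\sqrt{670}}{6912652}$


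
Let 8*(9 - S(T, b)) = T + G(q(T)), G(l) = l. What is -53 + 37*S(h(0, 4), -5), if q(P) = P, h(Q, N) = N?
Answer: 243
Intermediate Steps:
S(T, b) = 9 - T/4 (S(T, b) = 9 - (T + T)/8 = 9 - T/4)
-53 + 37*S(h(0, 4), -5) = -53 + 37*(9 - 1/4*4) = -53 + 37*(9 - 1) = -53 + 37*8 = -53 + 296 = 243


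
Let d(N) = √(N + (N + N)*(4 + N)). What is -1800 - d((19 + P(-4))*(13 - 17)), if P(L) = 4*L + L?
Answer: -1800 - 2*√17 ≈ -1808.2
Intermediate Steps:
P(L) = 5*L
d(N) = √(N + 2*N*(4 + N)) (d(N) = √(N + (2*N)*(4 + N)) = √(N + 2*N*(4 + N)))
-1800 - d((19 + P(-4))*(13 - 17)) = -1800 - √(((19 + 5*(-4))*(13 - 17))*(9 + 2*((19 + 5*(-4))*(13 - 17)))) = -1800 - √(((19 - 20)*(-4))*(9 + 2*((19 - 20)*(-4)))) = -1800 - √((-1*(-4))*(9 + 2*(-1*(-4)))) = -1800 - √(4*(9 + 2*4)) = -1800 - √(4*(9 + 8)) = -1800 - √(4*17) = -1800 - √68 = -1800 - 2*√17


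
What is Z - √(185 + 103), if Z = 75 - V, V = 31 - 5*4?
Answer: 64 - 12*√2 ≈ 47.029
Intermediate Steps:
V = 11 (V = 31 - 20 = 11)
Z = 64 (Z = 75 - 1*11 = 75 - 11 = 64)
Z - √(185 + 103) = 64 - √(185 + 103) = 64 - √288 = 64 - 12*√2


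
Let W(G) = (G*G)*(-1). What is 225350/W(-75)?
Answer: -9014/225 ≈ -40.062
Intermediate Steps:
W(G) = -G² (W(G) = G²*(-1) = -G²)
225350/W(-75) = 225350/((-1*(-75)²)) = 225350/((-1*5625)) = 225350/(-5625) = 225350*(-1/5625) = -9014/225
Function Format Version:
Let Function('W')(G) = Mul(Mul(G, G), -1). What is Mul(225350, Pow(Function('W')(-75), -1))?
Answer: Rational(-9014, 225) ≈ -40.062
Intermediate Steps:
Function('W')(G) = Mul(-1, Pow(G, 2)) (Function('W')(G) = Mul(Pow(G, 2), -1) = Mul(-1, Pow(G, 2)))
Mul(225350, Pow(Function('W')(-75), -1)) = Mul(225350, Pow(Mul(-1, Pow(-75, 2)), -1)) = Mul(225350, Pow(Mul(-1, 5625), -1)) = Mul(225350, Pow(-5625, -1)) = Mul(225350, Rational(-1, 5625)) = Rational(-9014, 225)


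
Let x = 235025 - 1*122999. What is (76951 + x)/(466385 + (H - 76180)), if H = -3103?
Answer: 188977/387102 ≈ 0.48818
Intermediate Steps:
x = 112026 (x = 235025 - 122999 = 112026)
(76951 + x)/(466385 + (H - 76180)) = (76951 + 112026)/(466385 + (-3103 - 76180)) = 188977/(466385 - 79283) = 188977/387102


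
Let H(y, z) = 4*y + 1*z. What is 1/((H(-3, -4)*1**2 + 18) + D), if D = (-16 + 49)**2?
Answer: 1/1091 ≈ 0.00091659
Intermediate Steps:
H(y, z) = z + 4*y (H(y, z) = 4*y + z = z + 4*y)
D = 1089 (D = 33**2 = 1089)
1/((H(-3, -4)*1**2 + 18) + D) = 1/(((-4 + 4*(-3))*1**2 + 18) + 1089) = 1/(((-4 - 12)*1 + 18) + 1089) = 1/((-16*1 + 18) + 1089) = 1/((-16 + 18) + 1089) = 1/(2 + 1089) = 1/1091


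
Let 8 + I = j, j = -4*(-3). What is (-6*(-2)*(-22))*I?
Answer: -1056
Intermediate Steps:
j = 12
I = 4 (I = -8 + 12 = 4)
(-6*(-2)*(-22))*I = (-6*(-2)*(-22))*4 = (12*(-22))*4 = -264*4 = -1056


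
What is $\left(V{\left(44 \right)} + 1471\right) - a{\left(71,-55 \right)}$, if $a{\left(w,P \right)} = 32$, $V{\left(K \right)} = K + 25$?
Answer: $1508$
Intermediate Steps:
$V{\left(K \right)} = 25 + K$
$\left(V{\left(44 \right)} + 1471\right) - a{\left(71,-55 \right)} = \left(\left(25 + 44\right) + 1471\right) - 32 = \left(69 + 1471\right) - 32 = 1540 - 32 = 1508$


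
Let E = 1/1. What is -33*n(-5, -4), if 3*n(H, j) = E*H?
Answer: 55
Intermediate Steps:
E = 1
n(H, j) = H/3 (n(H, j) = (1*H)/3 = H/3)
-33*n(-5, -4) = -11*(-5) = -33*(-5/3) = 55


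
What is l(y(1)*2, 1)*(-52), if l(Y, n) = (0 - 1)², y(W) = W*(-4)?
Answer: -52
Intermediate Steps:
y(W) = -4*W
l(Y, n) = 1 (l(Y, n) = (-1)² = 1)
l(y(1)*2, 1)*(-52) = 1*(-52) = -52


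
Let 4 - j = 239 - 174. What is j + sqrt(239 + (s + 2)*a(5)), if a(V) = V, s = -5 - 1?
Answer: -61 + sqrt(219) ≈ -46.201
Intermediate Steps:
s = -6
j = -61 (j = 4 - (239 - 174) = 4 - 1*65 = 4 - 65 = -61)
j + sqrt(239 + (s + 2)*a(5)) = -61 + sqrt(239 + (-6 + 2)*5) = -61 + sqrt(239 - 4*5) = -61 + sqrt(239 - 20) = -61 + sqrt(219)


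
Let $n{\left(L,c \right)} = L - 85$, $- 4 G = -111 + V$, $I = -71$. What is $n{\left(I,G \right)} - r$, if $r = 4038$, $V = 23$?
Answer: $-4194$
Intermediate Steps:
$G = 22$ ($G = - \frac{-111 + 23}{4} = \left(- \frac{1}{4}\right) \left(-88\right) = 22$)
$n{\left(L,c \right)} = -85 + L$
$n{\left(I,G \right)} - r = \left(-85 - 71\right) - 4038 = -156 - 4038 = -4194$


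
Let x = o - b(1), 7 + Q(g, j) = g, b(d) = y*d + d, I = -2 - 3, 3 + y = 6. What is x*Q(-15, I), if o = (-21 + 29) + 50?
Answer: -1188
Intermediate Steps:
o = 58 (o = 8 + 50 = 58)
y = 3 (y = -3 + 6 = 3)
I = -5
b(d) = 4*d (b(d) = 3*d + d = 4*d)
Q(g, j) = -7 + g
x = 54 (x = 58 - 4 = 54)
x*Q(-15, I) = 54*(-7 - 15) = 54*(-22) = -1188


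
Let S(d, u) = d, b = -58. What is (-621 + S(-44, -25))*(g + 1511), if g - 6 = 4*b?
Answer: -854525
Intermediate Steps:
g = -226 (g = 6 + 4*(-58) = 6 - 232 = -226)
(-621 + S(-44, -25))*(g + 1511) = (-621 - 44)*(-226 + 1511) = -665*1285 = -854525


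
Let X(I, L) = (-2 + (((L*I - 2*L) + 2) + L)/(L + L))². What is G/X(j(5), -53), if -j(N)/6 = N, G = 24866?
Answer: 279394376/3448449 ≈ 81.020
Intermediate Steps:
j(N) = -6*N
X(I, L) = (-2 + (2 - L + I*L)/(2*L))² (X(I, L) = (-2 + (((I*L - 2*L) + 2) + L)/((2*L)))² = (-2 + (((-2*L + I*L) + 2) + L)*(1/(2*L)))² = (-2 + ((2 - 2*L + I*L) + L)*(1/(2*L)))² = (-2 + (2 - L + I*L)*(1/(2*L)))² = (-2 + (2 - L + I*L)/(2*L))²)
G/X(j(5), -53) = 24866/(((¼)*(2 - 5*(-53) - 6*5*(-53))²/(-53)²)) = 24866/(((¼)*(1/2809)*(2 + 265 - 30*(-53))²)) = 24866/(((¼)*(1/2809)*(2 + 265 + 1590)²)) = 24866/(((¼)*(1/2809)*1857²)) = 24866/(((¼)*(1/2809)*3448449)) = 24866/(3448449/11236) = 24866*(11236/3448449) = 279394376/3448449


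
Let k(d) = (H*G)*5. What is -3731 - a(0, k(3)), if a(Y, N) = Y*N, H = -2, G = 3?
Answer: -3731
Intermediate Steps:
k(d) = -30 (k(d) = -2*3*5 = -6*5 = -30)
a(Y, N) = N*Y
-3731 - a(0, k(3)) = -3731 - (-30)*0 = -3731 - 1*0 = -3731 + 0 = -3731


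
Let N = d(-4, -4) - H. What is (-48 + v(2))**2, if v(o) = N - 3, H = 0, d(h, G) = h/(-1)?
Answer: 2209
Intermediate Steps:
d(h, G) = -h (d(h, G) = h*(-1) = -h)
N = 4 (N = -1*(-4) - 1*0 = 4 + 0 = 4)
v(o) = 1 (v(o) = 4 - 3 = 1)
(-48 + v(2))**2 = (-48 + 1)**2 = (-47)**2 = 2209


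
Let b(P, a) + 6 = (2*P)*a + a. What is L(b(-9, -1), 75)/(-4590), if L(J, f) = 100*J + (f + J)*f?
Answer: -755/459 ≈ -1.6449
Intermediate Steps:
b(P, a) = -6 + a + 2*P*a (b(P, a) = -6 + ((2*P)*a + a) = -6 + (2*P*a + a) = -6 + (a + 2*P*a) = -6 + a + 2*P*a)
L(J, f) = 100*J + f*(J + f) (L(J, f) = 100*J + (J + f)*f = 100*J + f*(J + f))
L(b(-9, -1), 75)/(-4590) = (75² + 100*(-6 - 1 + 2*(-9)*(-1)) + (-6 - 1 + 2*(-9)*(-1))*75)/(-4590) = (5625 + 100*(-6 - 1 + 18) + (-6 - 1 + 18)*75)*(-1/4590) = (5625 + 100*11 + 11*75)*(-1/4590) = (5625 + 1100 + 825)*(-1/4590) = 7550*(-1/4590) = -755/459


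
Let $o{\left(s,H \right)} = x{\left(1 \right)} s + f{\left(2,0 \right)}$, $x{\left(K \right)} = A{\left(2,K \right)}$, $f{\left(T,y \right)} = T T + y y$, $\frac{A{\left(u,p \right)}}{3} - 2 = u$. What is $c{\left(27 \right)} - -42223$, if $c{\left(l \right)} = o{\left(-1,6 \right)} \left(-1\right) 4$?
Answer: $42255$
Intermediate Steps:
$A{\left(u,p \right)} = 6 + 3 u$
$f{\left(T,y \right)} = T^{2} + y^{2}$
$x{\left(K \right)} = 12$ ($x{\left(K \right)} = 6 + 3 \cdot 2 = 6 + 6 = 12$)
$o{\left(s,H \right)} = 4 + 12 s$ ($o{\left(s,H \right)} = 12 s + \left(2^{2} + 0^{2}\right) = 12 s + \left(4 + 0\right) = 12 s + 4 = 4 + 12 s$)
$c{\left(l \right)} = 32$ ($c{\left(l \right)} = \left(4 + 12 \left(-1\right)\right) \left(-1\right) 4 = \left(4 - 12\right) \left(-1\right) 4 = \left(-8\right) \left(-1\right) 4 = 8 \cdot 4 = 32$)
$c{\left(27 \right)} - -42223 = 32 - -42223 = 32 + 42223 = 42255$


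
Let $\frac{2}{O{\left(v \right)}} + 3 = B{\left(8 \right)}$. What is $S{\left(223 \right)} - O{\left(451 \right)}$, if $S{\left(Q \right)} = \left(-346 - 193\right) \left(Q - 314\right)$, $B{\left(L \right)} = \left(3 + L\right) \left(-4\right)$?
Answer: $\frac{2305305}{47} \approx 49049.0$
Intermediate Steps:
$B{\left(L \right)} = -12 - 4 L$
$S{\left(Q \right)} = 169246 - 539 Q$ ($S{\left(Q \right)} = - 539 \left(-314 + Q\right) = 169246 - 539 Q$)
$O{\left(v \right)} = - \frac{2}{47}$ ($O{\left(v \right)} = \frac{2}{-3 - 44} = \frac{2}{-47} = 2 \left(- \frac{1}{47}\right) = - \frac{2}{47}$)
$S{\left(223 \right)} - O{\left(451 \right)} = \left(169246 - 120197\right) - - \frac{2}{47} = \left(169246 - 120197\right) + \frac{2}{47} = 49049 + \frac{2}{47} = \frac{2305305}{47}$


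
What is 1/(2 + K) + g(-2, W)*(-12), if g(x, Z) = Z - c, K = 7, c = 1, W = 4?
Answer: -323/9 ≈ -35.889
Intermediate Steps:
g(x, Z) = -1 + Z (g(x, Z) = Z - 1*1 = Z - 1 = -1 + Z)
1/(2 + K) + g(-2, W)*(-12) = 1/(2 + 7) + (-1 + 4)*(-12) = 1/9 + 3*(-12) = ⅑ - 36 = -323/9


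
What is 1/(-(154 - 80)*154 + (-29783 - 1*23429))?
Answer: -1/64608 ≈ -1.5478e-5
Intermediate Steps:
1/(-(154 - 80)*154 + (-29783 - 1*23429)) = 1/(-74*154 + (-29783 - 23429)) = 1/(-1*11396 - 53212) = 1/(-11396 - 53212) = 1/(-64608) = -1/64608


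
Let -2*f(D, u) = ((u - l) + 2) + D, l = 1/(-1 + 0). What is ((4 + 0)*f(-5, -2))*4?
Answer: 32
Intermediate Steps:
l = -1 (l = 1/(-1) = -1)
f(D, u) = -3/2 - D/2 - u/2 (f(D, u) = -(((u - 1*(-1)) + 2) + D)/2 = -(((u + 1) + 2) + D)/2 = -(((1 + u) + 2) + D)/2 = -((3 + u) + D)/2 = -(3 + D + u)/2 = -3/2 - D/2 - u/2)
((4 + 0)*f(-5, -2))*4 = ((4 + 0)*(-3/2 - ½*(-5) - ½*(-2)))*4 = (4*(-3/2 + 5/2 + 1))*4 = (4*2)*4 = 8*4 = 32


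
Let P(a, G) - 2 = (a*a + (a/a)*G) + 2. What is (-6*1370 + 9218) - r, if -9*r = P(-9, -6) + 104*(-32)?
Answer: 637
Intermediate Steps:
P(a, G) = 4 + G + a² (P(a, G) = 2 + ((a*a + (a/a)*G) + 2) = 2 + ((a² + 1*G) + 2) = 2 + ((a² + G) + 2) = 2 + ((G + a²) + 2) = 2 + (2 + G + a²) = 4 + G + a²)
r = 361 (r = -((4 - 6 + (-9)²) + 104*(-32))/9 = -((4 - 6 + 81) - 3328)/9 = -(79 - 3328)/9 = -⅑*(-3249) = 361)
(-6*1370 + 9218) - r = (-6*1370 + 9218) - 1*361 = (-8220 + 9218) - 361 = 998 - 361 = 637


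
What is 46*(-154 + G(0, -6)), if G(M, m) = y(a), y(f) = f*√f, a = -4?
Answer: -7084 - 368*I ≈ -7084.0 - 368.0*I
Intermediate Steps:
y(f) = f^(3/2)
G(M, m) = -8*I (G(M, m) = (-4)^(3/2) = -8*I)
46*(-154 + G(0, -6)) = 46*(-154 - 8*I) = -7084 - 368*I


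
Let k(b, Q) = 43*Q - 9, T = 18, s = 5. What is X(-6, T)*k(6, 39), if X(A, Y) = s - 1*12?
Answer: -11676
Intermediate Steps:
k(b, Q) = -9 + 43*Q
X(A, Y) = -7 (X(A, Y) = 5 - 1*12 = 5 - 12 = -7)
X(-6, T)*k(6, 39) = -7*(-9 + 43*39) = -7*(-9 + 1677) = -7*1668 = -11676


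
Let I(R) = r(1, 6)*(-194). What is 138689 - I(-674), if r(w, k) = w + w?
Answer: 139077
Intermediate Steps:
r(w, k) = 2*w
I(R) = -388 (I(R) = (2*1)*(-194) = 2*(-194) = -388)
138689 - I(-674) = 138689 - 1*(-388) = 138689 + 388 = 139077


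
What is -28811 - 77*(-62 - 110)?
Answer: -15567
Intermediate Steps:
-28811 - 77*(-62 - 110) = -28811 - 77*(-172) = -28811 - 1*(-13244) = -28811 + 13244 = -15567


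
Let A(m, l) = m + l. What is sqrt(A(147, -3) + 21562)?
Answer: sqrt(21706) ≈ 147.33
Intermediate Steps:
A(m, l) = l + m
sqrt(A(147, -3) + 21562) = sqrt((-3 + 147) + 21562) = sqrt(144 + 21562) = sqrt(21706)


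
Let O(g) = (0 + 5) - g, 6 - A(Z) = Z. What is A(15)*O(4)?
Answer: -9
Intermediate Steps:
A(Z) = 6 - Z
O(g) = 5 - g
A(15)*O(4) = (6 - 1*15)*(5 - 1*4) = (6 - 15)*(5 - 4) = -9*1 = -9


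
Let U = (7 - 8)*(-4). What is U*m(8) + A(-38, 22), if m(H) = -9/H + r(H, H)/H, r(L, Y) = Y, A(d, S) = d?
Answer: -77/2 ≈ -38.500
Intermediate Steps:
U = 4 (U = -1*(-4) = 4)
m(H) = 1 - 9/H (m(H) = -9/H + H/H = -9/H + 1 = 1 - 9/H)
U*m(8) + A(-38, 22) = 4*((-9 + 8)/8) - 38 = 4*((⅛)*(-1)) - 38 = 4*(-⅛) - 38 = -½ - 38 = -77/2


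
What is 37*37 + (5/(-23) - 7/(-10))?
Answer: 314981/230 ≈ 1369.5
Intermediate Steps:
37*37 + (5/(-23) - 7/(-10)) = 1369 + (5*(-1/23) - 7*(-⅒)) = 1369 + (-5/23 + 7/10) = 1369 + 111/230 = 314981/230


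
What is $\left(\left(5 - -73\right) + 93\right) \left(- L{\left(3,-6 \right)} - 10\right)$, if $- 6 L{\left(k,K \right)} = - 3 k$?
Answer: $- \frac{3933}{2} \approx -1966.5$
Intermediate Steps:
$L{\left(k,K \right)} = \frac{k}{2}$ ($L{\left(k,K \right)} = - \frac{\left(-3\right) k}{6} = \frac{k}{2}$)
$\left(\left(5 - -73\right) + 93\right) \left(- L{\left(3,-6 \right)} - 10\right) = \left(\left(5 - -73\right) + 93\right) \left(- \frac{3}{2} - 10\right) = \left(\left(5 + 73\right) + 93\right) \left(\left(-1\right) \frac{3}{2} - 10\right) = \left(78 + 93\right) \left(- \frac{3}{2} - 10\right) = 171 \left(- \frac{23}{2}\right) = - \frac{3933}{2}$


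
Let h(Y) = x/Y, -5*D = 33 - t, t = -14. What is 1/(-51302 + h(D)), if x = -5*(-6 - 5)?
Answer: -47/2411469 ≈ -1.9490e-5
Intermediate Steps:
D = -47/5 (D = -(33 - 1*(-14))/5 = -(33 + 14)/5 = -⅕*47 = -47/5 ≈ -9.4000)
x = 55 (x = -5*(-11) = 55)
h(Y) = 55/Y
1/(-51302 + h(D)) = 1/(-51302 + 55/(-47/5)) = 1/(-51302 + 55*(-5/47)) = 1/(-51302 - 275/47) = 1/(-2411469/47) = -47/2411469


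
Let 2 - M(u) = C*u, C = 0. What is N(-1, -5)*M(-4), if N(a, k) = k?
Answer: -10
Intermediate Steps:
M(u) = 2 (M(u) = 2 - 0*u = 2 - 1*0 = 2 + 0 = 2)
N(-1, -5)*M(-4) = -5*2 = -10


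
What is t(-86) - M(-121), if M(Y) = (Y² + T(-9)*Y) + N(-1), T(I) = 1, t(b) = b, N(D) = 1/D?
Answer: -14605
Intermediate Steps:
M(Y) = -1 + Y + Y² (M(Y) = (Y² + 1*Y) + 1/(-1) = (Y² + Y) - 1 = (Y + Y²) - 1 = -1 + Y + Y²)
t(-86) - M(-121) = -86 - (-1 - 121 + (-121)²) = -86 - (-1 - 121 + 14641) = -86 - 1*14519 = -86 - 14519 = -14605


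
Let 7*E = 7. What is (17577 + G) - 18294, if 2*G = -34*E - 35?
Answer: -1503/2 ≈ -751.50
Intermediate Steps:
E = 1 (E = (⅐)*7 = 1)
G = -69/2 (G = (-34*1 - 35)/2 = (-34 - 35)/2 = (½)*(-69) = -69/2 ≈ -34.500)
(17577 + G) - 18294 = (17577 - 69/2) - 18294 = 35085/2 - 18294 = -1503/2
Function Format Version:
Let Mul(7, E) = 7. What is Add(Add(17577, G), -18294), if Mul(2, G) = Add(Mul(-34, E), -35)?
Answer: Rational(-1503, 2) ≈ -751.50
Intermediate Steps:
E = 1 (E = Mul(Rational(1, 7), 7) = 1)
G = Rational(-69, 2) (G = Mul(Rational(1, 2), Add(Mul(-34, 1), -35)) = Mul(Rational(1, 2), Add(-34, -35)) = Mul(Rational(1, 2), -69) = Rational(-69, 2) ≈ -34.500)
Add(Add(17577, G), -18294) = Add(Add(17577, Rational(-69, 2)), -18294) = Add(Rational(35085, 2), -18294) = Rational(-1503, 2)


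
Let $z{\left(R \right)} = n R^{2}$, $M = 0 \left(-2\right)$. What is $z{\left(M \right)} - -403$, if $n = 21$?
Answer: $403$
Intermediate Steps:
$M = 0$
$z{\left(R \right)} = 21 R^{2}$
$z{\left(M \right)} - -403 = 21 \cdot 0^{2} - -403 = 21 \cdot 0 + 403 = 0 + 403 = 403$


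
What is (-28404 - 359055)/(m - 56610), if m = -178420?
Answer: 387459/235030 ≈ 1.6486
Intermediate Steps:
(-28404 - 359055)/(m - 56610) = (-28404 - 359055)/(-178420 - 56610) = -387459/(-235030) = -387459*(-1/235030) = 387459/235030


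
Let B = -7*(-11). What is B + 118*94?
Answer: 11169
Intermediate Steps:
B = 77
B + 118*94 = 77 + 118*94 = 77 + 11092 = 11169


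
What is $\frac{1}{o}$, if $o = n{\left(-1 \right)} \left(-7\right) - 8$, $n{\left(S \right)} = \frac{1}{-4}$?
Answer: $- \frac{4}{25} \approx -0.16$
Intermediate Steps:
$n{\left(S \right)} = - \frac{1}{4}$
$o = - \frac{25}{4}$ ($o = \left(- \frac{1}{4}\right) \left(-7\right) - 8 = \frac{7}{4} - 8 = - \frac{25}{4} \approx -6.25$)
$\frac{1}{o} = \frac{1}{- \frac{25}{4}} = - \frac{4}{25}$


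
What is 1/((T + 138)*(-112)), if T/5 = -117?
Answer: 1/50064 ≈ 1.9974e-5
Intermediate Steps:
T = -585 (T = 5*(-117) = -585)
1/((T + 138)*(-112)) = 1/((-585 + 138)*(-112)) = 1/(-447*(-112)) = 1/50064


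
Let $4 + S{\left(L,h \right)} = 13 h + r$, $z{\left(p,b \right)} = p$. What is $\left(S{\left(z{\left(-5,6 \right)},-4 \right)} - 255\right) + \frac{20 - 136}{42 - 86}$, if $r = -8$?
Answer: $- \frac{3480}{11} \approx -316.36$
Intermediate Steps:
$S{\left(L,h \right)} = -12 + 13 h$ ($S{\left(L,h \right)} = -4 + \left(13 h - 8\right) = -4 + \left(-8 + 13 h\right) = -12 + 13 h$)
$\left(S{\left(z{\left(-5,6 \right)},-4 \right)} - 255\right) + \frac{20 - 136}{42 - 86} = \left(\left(-12 + 13 \left(-4\right)\right) - 255\right) + \frac{20 - 136}{42 - 86} = \left(\left(-12 - 52\right) - 255\right) - \frac{116}{-44} = \left(-64 - 255\right) - - \frac{29}{11} = -319 + \frac{29}{11} = - \frac{3480}{11}$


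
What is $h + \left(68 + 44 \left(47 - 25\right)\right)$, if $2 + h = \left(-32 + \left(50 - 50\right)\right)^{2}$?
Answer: $2058$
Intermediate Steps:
$h = 1022$ ($h = -2 + \left(-32 + \left(50 - 50\right)\right)^{2} = -2 + \left(-32 + 0\right)^{2} = -2 + \left(-32\right)^{2} = -2 + 1024 = 1022$)
$h + \left(68 + 44 \left(47 - 25\right)\right) = 1022 + \left(68 + 44 \left(47 - 25\right)\right) = 1022 + \left(68 + 44 \cdot 22\right) = 1022 + \left(68 + 968\right) = 1022 + 1036 = 2058$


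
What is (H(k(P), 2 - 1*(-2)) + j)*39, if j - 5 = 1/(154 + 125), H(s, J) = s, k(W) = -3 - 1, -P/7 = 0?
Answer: 3640/93 ≈ 39.140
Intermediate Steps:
P = 0 (P = -7*0 = 0)
k(W) = -4
j = 1396/279 (j = 5 + 1/(154 + 125) = 5 + 1/279 = 1396/279 ≈ 5.0036)
(H(k(P), 2 - 1*(-2)) + j)*39 = (-4 + 1396/279)*39 = (280/279)*39 = 3640/93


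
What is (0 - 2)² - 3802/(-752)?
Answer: 3405/376 ≈ 9.0558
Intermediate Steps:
(0 - 2)² - 3802/(-752) = (-2)² - 3802*(-1/752) = 4 + 1901/376 = 3405/376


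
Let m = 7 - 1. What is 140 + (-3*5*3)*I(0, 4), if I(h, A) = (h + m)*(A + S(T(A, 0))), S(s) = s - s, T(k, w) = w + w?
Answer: -940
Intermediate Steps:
m = 6
T(k, w) = 2*w
S(s) = 0
I(h, A) = A*(6 + h) (I(h, A) = (h + 6)*(A + 0) = (6 + h)*A = A*(6 + h))
140 + (-3*5*3)*I(0, 4) = 140 + (-3*5*3)*(4*(6 + 0)) = 140 + (-15*3)*(4*6) = 140 - 45*24 = 140 - 1080 = -940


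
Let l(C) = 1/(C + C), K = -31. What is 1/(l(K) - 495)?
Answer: -62/30691 ≈ -0.0020201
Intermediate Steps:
l(C) = 1/(2*C)
1/(l(K) - 495) = 1/((1/2)/(-31) - 495) = 1/((1/2)*(-1/31) - 495) = 1/(-1/62 - 495) = 1/(-30691/62) = -62/30691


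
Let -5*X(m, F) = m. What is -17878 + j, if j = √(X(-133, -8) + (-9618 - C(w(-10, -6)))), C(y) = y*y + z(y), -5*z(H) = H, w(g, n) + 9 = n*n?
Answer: -17878 + I*√10315 ≈ -17878.0 + 101.56*I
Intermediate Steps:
w(g, n) = -9 + n² (w(g, n) = -9 + n*n = -9 + n²)
X(m, F) = -m/5
z(H) = -H/5
C(y) = y² - y/5 (C(y) = y*y - y/5 = y² - y/5)
j = I*√10315 (j = √(-⅕*(-133) + (-9618 - (-9 + (-6)²)*(-⅕ + (-9 + (-6)²)))) = √(133/5 + (-9618 - (-9 + 36)*(-⅕ + (-9 + 36)))) = √(133/5 + (-9618 - 27*(-⅕ + 27))) = √(133/5 + (-9618 - 27*134/5)) = √(133/5 + (-9618 - 1*3618/5)) = √(133/5 + (-9618 - 3618/5)) = √(133/5 - 51708/5) = √(-10315) = I*√10315 ≈ 101.56*I)
-17878 + j = -17878 + I*√10315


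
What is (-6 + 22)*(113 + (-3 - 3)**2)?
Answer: 2384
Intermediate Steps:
(-6 + 22)*(113 + (-3 - 3)**2) = 16*(113 + (-6)**2) = 16*(113 + 36) = 16*149 = 2384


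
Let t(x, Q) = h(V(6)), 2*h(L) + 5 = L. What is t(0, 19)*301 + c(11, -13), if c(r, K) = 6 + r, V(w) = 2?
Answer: -869/2 ≈ -434.50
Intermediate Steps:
h(L) = -5/2 + L/2
t(x, Q) = -3/2 (t(x, Q) = -5/2 + (½)*2 = -5/2 + 1 = -3/2)
t(0, 19)*301 + c(11, -13) = -3/2*301 + (6 + 11) = -903/2 + 17 = -869/2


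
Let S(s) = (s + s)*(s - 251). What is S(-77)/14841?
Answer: 50512/14841 ≈ 3.4035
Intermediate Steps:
S(s) = 2*s*(-251 + s) (S(s) = (2*s)*(-251 + s) = 2*s*(-251 + s))
S(-77)/14841 = (2*(-77)*(-251 - 77))/14841 = (2*(-77)*(-328))*(1/14841) = 50512*(1/14841) = 50512/14841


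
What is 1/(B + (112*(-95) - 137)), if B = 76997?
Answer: 1/66220 ≈ 1.5101e-5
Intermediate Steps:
1/(B + (112*(-95) - 137)) = 1/(76997 + (112*(-95) - 137)) = 1/(76997 + (-10640 - 137)) = 1/(76997 - 10777) = 1/66220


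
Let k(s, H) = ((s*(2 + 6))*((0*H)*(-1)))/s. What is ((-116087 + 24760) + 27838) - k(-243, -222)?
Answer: -63489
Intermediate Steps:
k(s, H) = 0 (k(s, H) = ((s*8)*(0*(-1)))/s = ((8*s)*0)/s = 0/s = 0)
((-116087 + 24760) + 27838) - k(-243, -222) = ((-116087 + 24760) + 27838) - 1*0 = (-91327 + 27838) + 0 = -63489 + 0 = -63489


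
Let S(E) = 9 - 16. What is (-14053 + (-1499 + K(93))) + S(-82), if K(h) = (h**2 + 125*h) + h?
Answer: 4808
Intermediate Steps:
S(E) = -7
K(h) = h**2 + 126*h
(-14053 + (-1499 + K(93))) + S(-82) = (-14053 + (-1499 + 93*(126 + 93))) - 7 = (-14053 + (-1499 + 93*219)) - 7 = (-14053 + (-1499 + 20367)) - 7 = (-14053 + 18868) - 7 = 4815 - 7 = 4808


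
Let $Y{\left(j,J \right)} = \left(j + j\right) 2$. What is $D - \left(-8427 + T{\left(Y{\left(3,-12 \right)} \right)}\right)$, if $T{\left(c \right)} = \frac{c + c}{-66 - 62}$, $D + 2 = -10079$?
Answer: $- \frac{26461}{16} \approx -1653.8$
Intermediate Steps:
$D = -10081$ ($D = -2 - 10079 = -10081$)
$Y{\left(j,J \right)} = 4 j$ ($Y{\left(j,J \right)} = 2 j 2 = 4 j$)
$T{\left(c \right)} = - \frac{c}{64}$ ($T{\left(c \right)} = \frac{2 c}{-128} = 2 c \left(- \frac{1}{128}\right) = - \frac{c}{64}$)
$D - \left(-8427 + T{\left(Y{\left(3,-12 \right)} \right)}\right) = -10081 - \left(-8427 - \frac{4 \cdot 3}{64}\right) = -10081 - \left(-8427 - \frac{3}{16}\right) = -10081 - - \frac{134835}{16} = -10081 + \frac{134835}{16} = - \frac{26461}{16}$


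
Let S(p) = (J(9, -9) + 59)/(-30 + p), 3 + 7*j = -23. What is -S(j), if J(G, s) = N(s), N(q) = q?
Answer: 175/118 ≈ 1.4831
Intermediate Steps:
j = -26/7 (j = -3/7 + (1/7)*(-23) = -3/7 - 23/7 = -26/7 ≈ -3.7143)
J(G, s) = s
S(p) = 50/(-30 + p) (S(p) = (-9 + 59)/(-30 + p) = 50/(-30 + p))
-S(j) = -50/(-30 - 26/7) = -50/(-236/7) = -50*(-7)/236 = -1*(-175/118) = 175/118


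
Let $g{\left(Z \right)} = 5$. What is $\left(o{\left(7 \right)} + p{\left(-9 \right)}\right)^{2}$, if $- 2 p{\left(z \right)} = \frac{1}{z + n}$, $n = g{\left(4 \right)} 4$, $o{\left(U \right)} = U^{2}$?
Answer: $\frac{1159929}{484} \approx 2396.5$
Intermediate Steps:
$n = 20$ ($n = 5 \cdot 4 = 20$)
$p{\left(z \right)} = - \frac{1}{2 \left(20 + z\right)}$ ($p{\left(z \right)} = - \frac{1}{2 \left(z + 20\right)} = - \frac{1}{2 \left(20 + z\right)}$)
$\left(o{\left(7 \right)} + p{\left(-9 \right)}\right)^{2} = \left(7^{2} - \frac{1}{40 + 2 \left(-9\right)}\right)^{2} = \left(49 - \frac{1}{40 - 18}\right)^{2} = \left(49 - \frac{1}{22}\right)^{2} = \left(\frac{1077}{22}\right)^{2} = \frac{1159929}{484}$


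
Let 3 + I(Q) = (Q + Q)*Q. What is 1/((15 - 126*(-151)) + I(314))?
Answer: 1/216230 ≈ 4.6247e-6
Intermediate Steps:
I(Q) = -3 + 2*Q² (I(Q) = -3 + (Q + Q)*Q = -3 + (2*Q)*Q = -3 + 2*Q²)
1/((15 - 126*(-151)) + I(314)) = 1/((15 - 126*(-151)) + (-3 + 2*314²)) = 1/((15 + 19026) + (-3 + 2*98596)) = 1/(19041 + (-3 + 197192)) = 1/(19041 + 197189) = 1/216230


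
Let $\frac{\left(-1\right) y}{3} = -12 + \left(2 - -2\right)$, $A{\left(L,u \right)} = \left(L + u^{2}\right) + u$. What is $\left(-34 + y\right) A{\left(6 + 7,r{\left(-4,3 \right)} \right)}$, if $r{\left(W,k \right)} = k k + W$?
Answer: $-430$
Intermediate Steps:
$r{\left(W,k \right)} = W + k^{2}$ ($r{\left(W,k \right)} = k^{2} + W = W + k^{2}$)
$A{\left(L,u \right)} = L + u + u^{2}$
$y = 24$ ($y = - 3 \left(-12 + \left(2 - -2\right)\right) = - 3 \left(-12 + \left(2 + 2\right)\right) = - 3 \left(-12 + 4\right) = \left(-3\right) \left(-8\right) = 24$)
$\left(-34 + y\right) A{\left(6 + 7,r{\left(-4,3 \right)} \right)} = \left(-34 + 24\right) \left(\left(6 + 7\right) - \left(4 - 3^{2}\right) + \left(-4 + 3^{2}\right)^{2}\right) = - 10 \left(13 + \left(-4 + 9\right) + \left(-4 + 9\right)^{2}\right) = - 10 \left(13 + 5 + 5^{2}\right) = - 10 \left(13 + 5 + 25\right) = \left(-10\right) 43 = -430$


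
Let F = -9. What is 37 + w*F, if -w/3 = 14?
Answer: 415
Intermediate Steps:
w = -42 (w = -3*14 = -42)
37 + w*F = 37 - 42*(-9) = 37 + 378 = 415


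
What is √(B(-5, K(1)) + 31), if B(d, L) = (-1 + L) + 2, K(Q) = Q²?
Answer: √33 ≈ 5.7446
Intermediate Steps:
B(d, L) = 1 + L
√(B(-5, K(1)) + 31) = √((1 + 1²) + 31) = √((1 + 1) + 31) = √(2 + 31) = √33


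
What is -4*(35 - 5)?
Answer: -120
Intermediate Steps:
-4*(35 - 5) = -4*30 = -120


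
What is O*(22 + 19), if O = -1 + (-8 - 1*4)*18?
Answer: -8897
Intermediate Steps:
O = -217 (O = -1 + (-8 - 4)*18 = -1 - 12*18 = -1 - 216 = -217)
O*(22 + 19) = -217*(22 + 19) = -217*41 = -8897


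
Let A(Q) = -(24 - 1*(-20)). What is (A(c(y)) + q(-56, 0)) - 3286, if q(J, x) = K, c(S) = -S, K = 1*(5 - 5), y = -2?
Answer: -3330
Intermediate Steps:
K = 0 (K = 1*0 = 0)
q(J, x) = 0
A(Q) = -44 (A(Q) = -(24 + 20) = -1*44 = -44)
(A(c(y)) + q(-56, 0)) - 3286 = (-44 + 0) - 3286 = -44 - 3286 = -3330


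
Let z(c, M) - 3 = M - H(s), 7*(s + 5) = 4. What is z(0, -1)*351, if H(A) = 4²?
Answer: -4914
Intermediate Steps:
s = -31/7 (s = -5 + (⅐)*4 = -5 + 4/7 = -31/7 ≈ -4.4286)
H(A) = 16
z(c, M) = -13 + M (z(c, M) = 3 + (M - 1*16) = 3 + (M - 16) = 3 + (-16 + M) = -13 + M)
z(0, -1)*351 = (-13 - 1)*351 = -14*351 = -4914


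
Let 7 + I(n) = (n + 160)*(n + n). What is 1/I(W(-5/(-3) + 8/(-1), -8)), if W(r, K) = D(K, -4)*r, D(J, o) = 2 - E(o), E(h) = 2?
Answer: -⅐ ≈ -0.14286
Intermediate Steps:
D(J, o) = 0 (D(J, o) = 2 - 1*2 = 2 - 2 = 0)
W(r, K) = 0 (W(r, K) = 0*r = 0)
I(n) = -7 + 2*n*(160 + n) (I(n) = -7 + (n + 160)*(n + n) = -7 + (160 + n)*(2*n) = -7 + 2*n*(160 + n))
1/I(W(-5/(-3) + 8/(-1), -8)) = 1/(-7 + 2*0² + 320*0) = 1/(-7 + 2*0 + 0) = 1/(-7 + 0 + 0) = 1/(-7) = -⅐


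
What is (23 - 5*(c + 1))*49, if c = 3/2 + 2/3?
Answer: 2107/6 ≈ 351.17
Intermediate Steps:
c = 13/6 (c = 3*(½) + 2*(⅓) = 3/2 + ⅔ = 13/6 ≈ 2.1667)
(23 - 5*(c + 1))*49 = (23 - 5*(13/6 + 1))*49 = (23 - 5*19/6)*49 = (23 - 95/6)*49 = (43/6)*49 = 2107/6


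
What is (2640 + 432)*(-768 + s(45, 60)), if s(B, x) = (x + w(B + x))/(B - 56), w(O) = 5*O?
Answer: -27749376/11 ≈ -2.5227e+6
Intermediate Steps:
s(B, x) = (5*B + 6*x)/(-56 + B) (s(B, x) = (x + 5*(B + x))/(B - 56) = (x + (5*B + 5*x))/(-56 + B) = (5*B + 6*x)/(-56 + B))
(2640 + 432)*(-768 + s(45, 60)) = (2640 + 432)*(-768 + (5*45 + 6*60)/(-56 + 45)) = 3072*(-768 + (225 + 360)/(-11)) = 3072*(-768 - 1/11*585) = 3072*(-768 - 585/11) = 3072*(-9033/11) = -27749376/11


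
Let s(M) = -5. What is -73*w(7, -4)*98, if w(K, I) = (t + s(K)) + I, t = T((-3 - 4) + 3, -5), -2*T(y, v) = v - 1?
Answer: 42924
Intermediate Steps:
T(y, v) = ½ - v/2 (T(y, v) = -(v - 1)/2 = -(-1 + v)/2 = ½ - v/2)
t = 3 (t = ½ - ½*(-5) = ½ + 5/2 = 3)
w(K, I) = -2 + I (w(K, I) = (3 - 5) + I = -2 + I)
-73*w(7, -4)*98 = -73*(-2 - 4)*98 = -73*(-6)*98 = 438*98 = 42924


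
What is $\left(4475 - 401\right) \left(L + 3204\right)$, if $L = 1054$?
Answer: $17347092$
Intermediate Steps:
$\left(4475 - 401\right) \left(L + 3204\right) = \left(4475 - 401\right) \left(1054 + 3204\right) = 4074 \cdot 4258 = 17347092$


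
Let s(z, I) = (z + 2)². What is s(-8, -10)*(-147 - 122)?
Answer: -9684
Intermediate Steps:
s(z, I) = (2 + z)²
s(-8, -10)*(-147 - 122) = (2 - 8)²*(-147 - 122) = (-6)²*(-269) = 36*(-269) = -9684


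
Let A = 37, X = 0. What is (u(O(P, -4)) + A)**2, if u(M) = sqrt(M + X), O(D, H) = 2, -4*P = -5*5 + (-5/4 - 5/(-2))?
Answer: (37 + sqrt(2))**2 ≈ 1475.7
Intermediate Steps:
P = 95/16 (P = -(-5*5 + (-5/4 - 5/(-2)))/4 = -(-25 + (-5*1/4 - 5*(-1/2)))/4 = -(-25 + (-5/4 + 5/2))/4 = -(-25 + 5/4)/4 = -1/4*(-95/4) = 95/16 ≈ 5.9375)
u(M) = sqrt(M) (u(M) = sqrt(M + 0) = sqrt(M))
(u(O(P, -4)) + A)**2 = (sqrt(2) + 37)**2 = (37 + sqrt(2))**2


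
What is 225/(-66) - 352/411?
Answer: -38569/9042 ≈ -4.2655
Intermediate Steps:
225/(-66) - 352/411 = 225*(-1/66) - 352*1/411 = -75/22 - 352/411 = -38569/9042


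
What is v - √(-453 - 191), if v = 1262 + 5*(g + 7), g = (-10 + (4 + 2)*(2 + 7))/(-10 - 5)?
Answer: 3847/3 - 2*I*√161 ≈ 1282.3 - 25.377*I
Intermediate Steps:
g = -44/15 (g = (-10 + 6*9)/(-15) = (-10 + 54)*(-1/15) = 44*(-1/15) = -44/15 ≈ -2.9333)
v = 3847/3 (v = 1262 + 5*(-44/15 + 7) = 1262 + 5*(61/15) = 1262 + 61/3 = 3847/3 ≈ 1282.3)
v - √(-453 - 191) = 3847/3 - √(-453 - 191) = 3847/3 - √(-644) = 3847/3 - 2*I*√161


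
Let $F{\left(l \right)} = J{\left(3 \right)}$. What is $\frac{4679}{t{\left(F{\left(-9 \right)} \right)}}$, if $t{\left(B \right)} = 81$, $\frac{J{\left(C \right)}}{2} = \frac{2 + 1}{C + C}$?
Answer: $\frac{4679}{81} \approx 57.765$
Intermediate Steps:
$J{\left(C \right)} = \frac{3}{C}$ ($J{\left(C \right)} = 2 \frac{2 + 1}{C + C} = 2 \frac{3}{2 C} = \frac{3}{C}$)
$F{\left(l \right)} = 1$ ($F{\left(l \right)} = \frac{3}{3} = 3 \cdot \frac{1}{3} = 1$)
$\frac{4679}{t{\left(F{\left(-9 \right)} \right)}} = \frac{4679}{81}$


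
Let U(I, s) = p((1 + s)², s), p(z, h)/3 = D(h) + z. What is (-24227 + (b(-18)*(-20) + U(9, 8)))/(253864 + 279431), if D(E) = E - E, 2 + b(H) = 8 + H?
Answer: -3392/76185 ≈ -0.044523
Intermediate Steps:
b(H) = 6 + H (b(H) = -2 + (8 + H) = 6 + H)
D(E) = 0
p(z, h) = 3*z (p(z, h) = 3*(0 + z) = 3*z)
U(I, s) = 3*(1 + s)²
(-24227 + (b(-18)*(-20) + U(9, 8)))/(253864 + 279431) = (-24227 + ((6 - 18)*(-20) + 3*(1 + 8)²))/(253864 + 279431) = (-24227 + (-12*(-20) + 3*9²))/533295 = (-24227 + (240 + 3*81))*(1/533295) = (-24227 + (240 + 243))*(1/533295) = (-24227 + 483)*(1/533295) = -23744*1/533295 = -3392/76185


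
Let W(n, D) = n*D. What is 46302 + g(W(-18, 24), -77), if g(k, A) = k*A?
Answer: 79566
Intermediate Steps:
W(n, D) = D*n
g(k, A) = A*k
46302 + g(W(-18, 24), -77) = 46302 - 1848*(-18) = 46302 - 77*(-432) = 46302 + 33264 = 79566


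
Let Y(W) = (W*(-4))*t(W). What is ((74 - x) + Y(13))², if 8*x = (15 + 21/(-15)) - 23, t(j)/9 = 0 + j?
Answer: 57769564609/1600 ≈ 3.6106e+7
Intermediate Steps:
t(j) = 9*j (t(j) = 9*(0 + j) = 9*j)
Y(W) = -36*W² (Y(W) = (W*(-4))*(9*W) = (-4*W)*(9*W) = -36*W²)
x = -47/40 (x = ((15 + 21/(-15)) - 23)/8 = ((15 + 21*(-1/15)) - 23)/8 = ((15 - 7/5) - 23)/8 = (68/5 - 23)/8 = (⅛)*(-47/5) = -47/40 ≈ -1.1750)
((74 - x) + Y(13))² = ((74 - 1*(-47/40)) - 36*13²)² = ((74 + 47/40) - 36*169)² = (3007/40 - 6084)² = (-240353/40)² = 57769564609/1600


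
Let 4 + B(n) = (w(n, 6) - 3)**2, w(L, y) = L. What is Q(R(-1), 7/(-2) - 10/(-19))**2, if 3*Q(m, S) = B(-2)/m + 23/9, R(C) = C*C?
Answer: 44944/729 ≈ 61.652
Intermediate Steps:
R(C) = C**2
B(n) = -4 + (-3 + n)**2 (B(n) = -4 + (n - 3)**2 = -4 + (-3 + n)**2)
Q(m, S) = 23/27 + 7/m (Q(m, S) = ((-4 + (-3 - 2)**2)/m + 23/9)/3 = ((-4 + (-5)**2)/m + 23*(1/9))/3 = ((-4 + 25)/m + 23/9)/3 = (21/m + 23/9)/3 = (23/9 + 21/m)/3 = 23/27 + 7/m)
Q(R(-1), 7/(-2) - 10/(-19))**2 = (23/27 + 7/((-1)**2))**2 = (23/27 + 7/1)**2 = (23/27 + 7*1)**2 = (23/27 + 7)**2 = (212/27)**2 = 44944/729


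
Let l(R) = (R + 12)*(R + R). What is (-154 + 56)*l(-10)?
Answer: 3920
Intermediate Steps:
l(R) = 2*R*(12 + R) (l(R) = (12 + R)*(2*R) = 2*R*(12 + R))
(-154 + 56)*l(-10) = (-154 + 56)*(2*(-10)*(12 - 10)) = -196*(-10)*2 = -98*(-40) = 3920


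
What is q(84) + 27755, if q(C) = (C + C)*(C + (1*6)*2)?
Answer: 43883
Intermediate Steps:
q(C) = 2*C*(12 + C) (q(C) = (2*C)*(C + 6*2) = (2*C)*(C + 12) = (2*C)*(12 + C) = 2*C*(12 + C))
q(84) + 27755 = 2*84*(12 + 84) + 27755 = 2*84*96 + 27755 = 16128 + 27755 = 43883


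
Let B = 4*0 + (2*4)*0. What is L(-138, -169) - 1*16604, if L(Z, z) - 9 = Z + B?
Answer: -16733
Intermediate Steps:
B = 0 (B = 0 + 8*0 = 0 + 0 = 0)
L(Z, z) = 9 + Z (L(Z, z) = 9 + (Z + 0) = 9 + Z)
L(-138, -169) - 1*16604 = (9 - 138) - 1*16604 = -129 - 16604 = -16733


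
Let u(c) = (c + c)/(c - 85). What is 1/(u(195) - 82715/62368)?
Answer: 686048/1522487 ≈ 0.45061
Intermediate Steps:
u(c) = 2*c/(-85 + c) (u(c) = (2*c)/(-85 + c) = 2*c/(-85 + c))
1/(u(195) - 82715/62368) = 1/(2*195/(-85 + 195) - 82715/62368) = 1/(2*195/110 - 82715*1/62368) = 1/(2*195*(1/110) - 82715/62368) = 1/(39/11 - 82715/62368) = 1/(1522487/686048) = 686048/1522487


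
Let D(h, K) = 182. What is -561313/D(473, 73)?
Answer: -561313/182 ≈ -3084.1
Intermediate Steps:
-561313/D(473, 73) = -561313/182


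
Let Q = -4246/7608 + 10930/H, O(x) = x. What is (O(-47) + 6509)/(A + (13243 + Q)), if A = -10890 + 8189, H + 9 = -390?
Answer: 3269332584/5319393545 ≈ 0.61461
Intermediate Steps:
H = -399 (H = -9 - 390 = -399)
Q = -14141599/505932 (Q = -4246/7608 + 10930/(-399) = -4246*1/7608 + 10930*(-1/399) = -2123/3804 - 10930/399 = -14141599/505932 ≈ -27.952)
A = -2701
(O(-47) + 6509)/(A + (13243 + Q)) = (-47 + 6509)/(-2701 + (13243 - 14141599/505932)) = 6462/(-2701 + 6685915877/505932) = 6462/(5319393545/505932) = 6462*(505932/5319393545) = 3269332584/5319393545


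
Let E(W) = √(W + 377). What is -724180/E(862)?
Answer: -724180*√1239/1239 ≈ -20574.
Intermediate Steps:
E(W) = √(377 + W)
-724180/E(862) = -724180/√(377 + 862) = -724180*√1239/1239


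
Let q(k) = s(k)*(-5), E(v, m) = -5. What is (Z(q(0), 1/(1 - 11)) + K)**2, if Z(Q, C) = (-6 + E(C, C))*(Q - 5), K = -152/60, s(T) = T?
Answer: 619369/225 ≈ 2752.8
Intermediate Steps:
K = -38/15 (K = -152*1/60 = -38/15 ≈ -2.5333)
q(k) = -5*k (q(k) = k*(-5) = -5*k)
Z(Q, C) = 55 - 11*Q (Z(Q, C) = (-6 - 5)*(Q - 5) = -11*(-5 + Q) = 55 - 11*Q)
(Z(q(0), 1/(1 - 11)) + K)**2 = ((55 - (-55)*0) - 38/15)**2 = ((55 - 11*0) - 38/15)**2 = ((55 + 0) - 38/15)**2 = (55 - 38/15)**2 = (787/15)**2 = 619369/225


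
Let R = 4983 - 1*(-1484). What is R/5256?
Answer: 6467/5256 ≈ 1.2304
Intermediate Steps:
R = 6467 (R = 4983 + 1484 = 6467)
R/5256 = 6467/5256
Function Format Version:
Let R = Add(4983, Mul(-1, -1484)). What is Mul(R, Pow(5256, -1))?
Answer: Rational(6467, 5256) ≈ 1.2304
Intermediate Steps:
R = 6467 (R = Add(4983, 1484) = 6467)
Mul(R, Pow(5256, -1)) = Mul(6467, Pow(5256, -1)) = Mul(6467, Rational(1, 5256)) = Rational(6467, 5256)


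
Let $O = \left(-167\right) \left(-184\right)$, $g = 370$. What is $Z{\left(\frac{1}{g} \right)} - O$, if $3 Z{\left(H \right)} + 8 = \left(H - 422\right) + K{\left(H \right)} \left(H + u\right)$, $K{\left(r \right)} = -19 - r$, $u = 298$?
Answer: $- \frac{13454101321}{410700} \approx -32759.0$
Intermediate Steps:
$O = 30728$
$Z{\left(H \right)} = - \frac{430}{3} + \frac{H}{3} + \frac{\left(-19 - H\right) \left(298 + H\right)}{3}$ ($Z{\left(H \right)} = - \frac{8}{3} + \frac{\left(H - 422\right) + \left(-19 - H\right) \left(H + 298\right)}{3} = - \frac{8}{3} + \frac{\left(-422 + H\right) + \left(-19 - H\right) \left(298 + H\right)}{3} = - \frac{8}{3} + \frac{-422 + H + \left(-19 - H\right) \left(298 + H\right)}{3} = - \frac{8}{3} + \left(- \frac{422}{3} + \frac{H}{3} + \frac{\left(-19 - H\right) \left(298 + H\right)}{3}\right) = - \frac{430}{3} + \frac{H}{3} + \frac{\left(-19 - H\right) \left(298 + H\right)}{3}$)
$Z{\left(\frac{1}{g} \right)} - O = \left(- \frac{6092}{3} - \frac{316}{3 \cdot 370} - \frac{\left(\frac{1}{370}\right)^{2}}{3}\right) - 30728 = \left(- \frac{6092}{3} - \frac{158}{555} - \frac{1}{3 \cdot 136900}\right) - 30728 = \left(- \frac{6092}{3} - \frac{158}{555} - \frac{1}{410700}\right) - 30728 = - \frac{834111721}{410700} - 30728 = - \frac{13454101321}{410700}$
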